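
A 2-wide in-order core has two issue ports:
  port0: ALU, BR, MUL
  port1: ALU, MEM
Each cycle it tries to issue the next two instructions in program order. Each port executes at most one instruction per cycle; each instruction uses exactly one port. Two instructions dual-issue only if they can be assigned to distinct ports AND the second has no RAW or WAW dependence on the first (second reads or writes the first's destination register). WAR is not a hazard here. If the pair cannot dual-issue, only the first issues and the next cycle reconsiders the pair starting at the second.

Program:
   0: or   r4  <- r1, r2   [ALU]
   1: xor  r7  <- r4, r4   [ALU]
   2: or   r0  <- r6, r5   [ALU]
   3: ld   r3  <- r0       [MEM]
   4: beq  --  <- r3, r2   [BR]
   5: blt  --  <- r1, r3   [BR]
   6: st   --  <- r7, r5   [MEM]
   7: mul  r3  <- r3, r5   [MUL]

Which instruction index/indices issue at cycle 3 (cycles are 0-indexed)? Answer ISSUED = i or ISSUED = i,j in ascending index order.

t=0 i0:or.ALU ; RAW r4
t=1 i1,i2:xor.ALU/or.ALU ; dual
t=2 i3:ld.MEM ; RAW r3
t=3 i4:beq.BR ; no-port BR/BR
t=4 i5,i6:blt.BR/st.MEM ; dual
t=5 i7:mul.MUL ; tail

ISSUED = 4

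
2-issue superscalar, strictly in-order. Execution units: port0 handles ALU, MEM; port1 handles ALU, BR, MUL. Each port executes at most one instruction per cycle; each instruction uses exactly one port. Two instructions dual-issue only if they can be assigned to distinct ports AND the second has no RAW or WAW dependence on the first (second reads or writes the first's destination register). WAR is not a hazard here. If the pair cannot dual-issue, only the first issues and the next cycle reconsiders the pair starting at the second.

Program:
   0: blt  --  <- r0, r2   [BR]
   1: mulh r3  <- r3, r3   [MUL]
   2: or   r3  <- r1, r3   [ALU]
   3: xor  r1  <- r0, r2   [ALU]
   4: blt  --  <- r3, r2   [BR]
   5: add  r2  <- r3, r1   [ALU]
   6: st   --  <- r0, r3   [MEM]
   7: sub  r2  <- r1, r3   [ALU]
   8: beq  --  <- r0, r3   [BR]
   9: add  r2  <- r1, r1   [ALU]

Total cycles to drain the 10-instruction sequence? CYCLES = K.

t=0 i0:blt ; no-port BR/MUL
t=1 i1:mulh ; RAW+WAW r3
t=2 i2&i3:or+xor ; pair
t=3 i4&i5:blt+add ; pair
t=4 i6&i7:st+sub ; pair
t=5 i8&i9:beq+add ; pair

CYCLES = 6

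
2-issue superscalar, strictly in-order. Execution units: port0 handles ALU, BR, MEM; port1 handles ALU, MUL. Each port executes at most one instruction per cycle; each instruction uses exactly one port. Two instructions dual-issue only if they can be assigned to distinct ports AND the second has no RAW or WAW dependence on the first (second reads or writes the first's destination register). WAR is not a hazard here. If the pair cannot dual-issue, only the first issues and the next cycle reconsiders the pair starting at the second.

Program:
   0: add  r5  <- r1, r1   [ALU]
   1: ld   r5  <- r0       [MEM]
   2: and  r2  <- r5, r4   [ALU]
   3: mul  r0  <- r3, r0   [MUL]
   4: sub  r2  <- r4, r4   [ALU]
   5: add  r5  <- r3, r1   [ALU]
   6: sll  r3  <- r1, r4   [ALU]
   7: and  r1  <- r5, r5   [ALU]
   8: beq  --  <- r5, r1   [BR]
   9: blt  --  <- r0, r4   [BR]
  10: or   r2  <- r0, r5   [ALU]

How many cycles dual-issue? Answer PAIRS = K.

PAIRS = 4

t=0 i0:add ; WAW r5
t=1 i1:ld ; RAW r5
t=2 i2+i3:and mul ; 2-wide
t=3 i4+i5:sub add ; 2-wide
t=4 i6+i7:sll and ; 2-wide
t=5 i8:beq ; no-port BR/BR
t=6 i9+i10:blt or ; 2-wide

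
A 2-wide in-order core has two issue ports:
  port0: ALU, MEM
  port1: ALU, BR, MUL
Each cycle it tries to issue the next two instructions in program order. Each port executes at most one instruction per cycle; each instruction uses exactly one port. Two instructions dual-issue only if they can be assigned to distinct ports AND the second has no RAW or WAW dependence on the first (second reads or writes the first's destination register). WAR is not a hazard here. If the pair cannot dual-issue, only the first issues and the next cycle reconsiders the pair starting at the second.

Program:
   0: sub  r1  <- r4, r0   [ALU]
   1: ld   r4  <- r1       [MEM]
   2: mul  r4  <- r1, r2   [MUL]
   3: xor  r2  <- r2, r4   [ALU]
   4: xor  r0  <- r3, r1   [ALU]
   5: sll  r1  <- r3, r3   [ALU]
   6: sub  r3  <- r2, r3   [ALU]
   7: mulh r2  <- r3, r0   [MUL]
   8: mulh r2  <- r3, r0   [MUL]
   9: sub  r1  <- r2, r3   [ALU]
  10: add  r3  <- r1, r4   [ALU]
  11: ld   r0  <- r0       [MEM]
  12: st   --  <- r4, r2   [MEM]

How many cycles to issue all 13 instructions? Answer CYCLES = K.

CYCLES = 10

[0] i0  sub.ALU  -- RAW r1
[1] i1  ld.MEM  -- WAW r4
[2] i2  mul.MUL  -- RAW r4
[3] i3/i4  xor.ALU;xor.ALU  -- pair
[4] i5/i6  sll.ALU;sub.ALU  -- pair
[5] i7  mulh.MUL  -- no-port MUL/MUL
[6] i8  mulh.MUL  -- RAW r2
[7] i9  sub.ALU  -- RAW r1
[8] i10/i11  add.ALU;ld.MEM  -- pair
[9] i12  st.MEM  -- tail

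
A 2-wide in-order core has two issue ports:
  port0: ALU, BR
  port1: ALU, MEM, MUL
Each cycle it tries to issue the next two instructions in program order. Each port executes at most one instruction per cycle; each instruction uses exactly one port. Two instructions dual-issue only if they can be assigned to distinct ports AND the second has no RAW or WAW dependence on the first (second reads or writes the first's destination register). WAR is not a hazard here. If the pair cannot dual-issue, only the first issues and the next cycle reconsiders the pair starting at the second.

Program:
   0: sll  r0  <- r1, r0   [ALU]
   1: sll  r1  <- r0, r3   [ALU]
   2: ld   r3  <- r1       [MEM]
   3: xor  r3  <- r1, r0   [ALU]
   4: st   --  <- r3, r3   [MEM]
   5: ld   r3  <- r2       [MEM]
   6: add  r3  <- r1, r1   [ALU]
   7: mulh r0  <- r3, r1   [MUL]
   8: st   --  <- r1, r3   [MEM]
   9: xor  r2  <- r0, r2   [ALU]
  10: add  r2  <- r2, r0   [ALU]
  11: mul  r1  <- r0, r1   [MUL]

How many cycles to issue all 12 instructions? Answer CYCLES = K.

#0 head=0: sll.ALU i0 RAW r0
#1 head=1: sll.ALU i1 RAW r1
#2 head=2: ld.MEM i2 WAW r3
#3 head=3: xor.ALU i3 RAW r3
#4 head=4: st.MEM i4 no-port MEM/MEM
#5 head=5: ld.MEM i5 WAW r3
#6 head=6: add.ALU i6 RAW r3
#7 head=7: mulh.MUL i7 no-port MUL/MEM
#8 head=8: st.MEM+xor.ALU i8+i9 dual
#9 head=10: add.ALU+mul.MUL i10+i11 dual

CYCLES = 10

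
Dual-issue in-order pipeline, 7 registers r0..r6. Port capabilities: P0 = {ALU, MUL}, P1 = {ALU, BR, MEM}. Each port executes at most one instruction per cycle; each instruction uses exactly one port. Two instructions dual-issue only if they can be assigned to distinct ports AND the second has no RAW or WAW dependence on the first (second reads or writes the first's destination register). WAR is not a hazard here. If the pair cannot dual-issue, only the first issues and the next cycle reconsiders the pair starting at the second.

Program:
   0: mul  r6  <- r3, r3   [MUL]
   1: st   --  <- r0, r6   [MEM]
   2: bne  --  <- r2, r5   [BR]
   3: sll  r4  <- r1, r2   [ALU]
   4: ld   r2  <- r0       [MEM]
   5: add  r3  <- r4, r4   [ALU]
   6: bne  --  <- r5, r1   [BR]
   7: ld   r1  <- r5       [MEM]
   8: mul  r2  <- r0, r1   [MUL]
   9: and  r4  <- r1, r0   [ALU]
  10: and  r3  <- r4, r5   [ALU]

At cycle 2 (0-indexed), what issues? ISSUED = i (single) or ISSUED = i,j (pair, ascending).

  cy0 -> i0 (mul) RAW r6
  cy1 -> i1 (st) no-port MEM/BR
  cy2 -> i2/i3 (bne+sll) 2-wide
  cy3 -> i4/i5 (ld+add) 2-wide
  cy4 -> i6 (bne) no-port BR/MEM
  cy5 -> i7 (ld) RAW r1
  cy6 -> i8/i9 (mul+and) 2-wide
  cy7 -> i10 (and) tail

ISSUED = 2,3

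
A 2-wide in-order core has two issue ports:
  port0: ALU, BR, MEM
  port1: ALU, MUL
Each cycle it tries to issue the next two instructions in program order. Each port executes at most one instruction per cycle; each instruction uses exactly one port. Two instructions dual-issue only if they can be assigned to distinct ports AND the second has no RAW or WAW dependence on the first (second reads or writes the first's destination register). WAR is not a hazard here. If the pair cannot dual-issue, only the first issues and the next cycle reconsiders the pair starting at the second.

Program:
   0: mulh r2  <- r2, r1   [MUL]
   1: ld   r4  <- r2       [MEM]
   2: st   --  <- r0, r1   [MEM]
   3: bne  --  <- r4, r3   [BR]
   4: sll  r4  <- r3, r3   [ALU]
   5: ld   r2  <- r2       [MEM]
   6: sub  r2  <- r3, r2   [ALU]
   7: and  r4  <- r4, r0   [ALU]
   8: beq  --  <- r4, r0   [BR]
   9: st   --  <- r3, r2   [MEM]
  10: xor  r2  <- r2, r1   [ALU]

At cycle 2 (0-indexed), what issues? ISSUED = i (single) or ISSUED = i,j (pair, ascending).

  cy0 -> i0 (mulh) RAW r2
  cy1 -> i1 (ld) no-port MEM/MEM
  cy2 -> i2 (st) no-port MEM/BR
  cy3 -> i3/i4 (bne sll) 2-wide
  cy4 -> i5 (ld) RAW+WAW r2
  cy5 -> i6/i7 (sub and) 2-wide
  cy6 -> i8 (beq) no-port BR/MEM
  cy7 -> i9/i10 (st xor) 2-wide

ISSUED = 2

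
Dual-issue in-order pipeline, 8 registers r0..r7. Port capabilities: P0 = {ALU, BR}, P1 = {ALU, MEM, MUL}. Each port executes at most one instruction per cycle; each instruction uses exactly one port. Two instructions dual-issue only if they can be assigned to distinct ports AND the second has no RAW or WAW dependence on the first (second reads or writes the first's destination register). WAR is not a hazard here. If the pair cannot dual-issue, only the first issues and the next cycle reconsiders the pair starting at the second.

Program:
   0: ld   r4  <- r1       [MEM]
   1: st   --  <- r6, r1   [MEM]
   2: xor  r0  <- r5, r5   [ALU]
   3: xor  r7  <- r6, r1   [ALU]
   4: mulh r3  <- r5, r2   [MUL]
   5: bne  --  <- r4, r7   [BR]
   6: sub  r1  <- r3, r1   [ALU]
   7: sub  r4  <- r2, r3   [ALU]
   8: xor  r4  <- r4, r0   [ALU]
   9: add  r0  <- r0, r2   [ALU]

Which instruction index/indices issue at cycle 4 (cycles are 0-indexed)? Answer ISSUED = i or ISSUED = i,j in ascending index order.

[0] i0  ld  -- no-port MEM/MEM
[1] i1&i2  st;xor  -- dual
[2] i3&i4  xor;mulh  -- dual
[3] i5&i6  bne;sub  -- dual
[4] i7  sub  -- RAW+WAW r4
[5] i8&i9  xor;add  -- dual

ISSUED = 7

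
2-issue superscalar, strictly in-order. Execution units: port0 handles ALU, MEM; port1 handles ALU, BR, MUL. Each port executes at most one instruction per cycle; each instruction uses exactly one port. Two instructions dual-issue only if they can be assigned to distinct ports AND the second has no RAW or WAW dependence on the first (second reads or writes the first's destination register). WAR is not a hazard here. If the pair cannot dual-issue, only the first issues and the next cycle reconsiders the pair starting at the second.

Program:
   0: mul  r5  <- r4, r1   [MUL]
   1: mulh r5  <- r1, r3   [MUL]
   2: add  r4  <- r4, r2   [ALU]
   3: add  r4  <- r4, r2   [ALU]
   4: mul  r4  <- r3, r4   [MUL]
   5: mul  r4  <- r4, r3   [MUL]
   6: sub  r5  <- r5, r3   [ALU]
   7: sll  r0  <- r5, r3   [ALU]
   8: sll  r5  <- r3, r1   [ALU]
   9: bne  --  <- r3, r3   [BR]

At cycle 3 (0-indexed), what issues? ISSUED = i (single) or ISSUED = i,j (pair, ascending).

  cy0 -> i0 (mul.MUL) no-port MUL/MUL
  cy1 -> i1&i2 (mulh.MUL;add.ALU) 2-wide
  cy2 -> i3 (add.ALU) RAW+WAW r4
  cy3 -> i4 (mul.MUL) no-port MUL/MUL
  cy4 -> i5&i6 (mul.MUL;sub.ALU) 2-wide
  cy5 -> i7&i8 (sll.ALU;sll.ALU) 2-wide
  cy6 -> i9 (bne.BR) tail

ISSUED = 4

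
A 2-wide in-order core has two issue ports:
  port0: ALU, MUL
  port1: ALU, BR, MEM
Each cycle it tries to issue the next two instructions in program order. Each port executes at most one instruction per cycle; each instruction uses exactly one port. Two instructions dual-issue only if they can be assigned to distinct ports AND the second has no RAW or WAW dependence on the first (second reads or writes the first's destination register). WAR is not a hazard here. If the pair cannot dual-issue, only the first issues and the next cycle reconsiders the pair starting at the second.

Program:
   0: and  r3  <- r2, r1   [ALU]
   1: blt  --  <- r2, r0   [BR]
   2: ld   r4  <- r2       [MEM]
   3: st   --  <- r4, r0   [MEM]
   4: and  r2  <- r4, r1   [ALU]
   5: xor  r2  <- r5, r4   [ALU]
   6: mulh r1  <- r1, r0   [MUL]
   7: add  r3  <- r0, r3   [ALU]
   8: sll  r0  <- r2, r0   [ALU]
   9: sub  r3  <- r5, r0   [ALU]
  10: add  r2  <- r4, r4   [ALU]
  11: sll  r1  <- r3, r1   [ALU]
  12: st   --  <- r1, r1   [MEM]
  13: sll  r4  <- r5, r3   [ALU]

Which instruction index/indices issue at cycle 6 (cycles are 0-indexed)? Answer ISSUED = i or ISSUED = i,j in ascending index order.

ISSUED = 11

[0] i0+i1  and.ALU;blt.BR  -- dual
[1] i2  ld.MEM  -- no-port MEM/MEM
[2] i3+i4  st.MEM;and.ALU  -- dual
[3] i5+i6  xor.ALU;mulh.MUL  -- dual
[4] i7+i8  add.ALU;sll.ALU  -- dual
[5] i9+i10  sub.ALU;add.ALU  -- dual
[6] i11  sll.ALU  -- RAW r1
[7] i12+i13  st.MEM;sll.ALU  -- dual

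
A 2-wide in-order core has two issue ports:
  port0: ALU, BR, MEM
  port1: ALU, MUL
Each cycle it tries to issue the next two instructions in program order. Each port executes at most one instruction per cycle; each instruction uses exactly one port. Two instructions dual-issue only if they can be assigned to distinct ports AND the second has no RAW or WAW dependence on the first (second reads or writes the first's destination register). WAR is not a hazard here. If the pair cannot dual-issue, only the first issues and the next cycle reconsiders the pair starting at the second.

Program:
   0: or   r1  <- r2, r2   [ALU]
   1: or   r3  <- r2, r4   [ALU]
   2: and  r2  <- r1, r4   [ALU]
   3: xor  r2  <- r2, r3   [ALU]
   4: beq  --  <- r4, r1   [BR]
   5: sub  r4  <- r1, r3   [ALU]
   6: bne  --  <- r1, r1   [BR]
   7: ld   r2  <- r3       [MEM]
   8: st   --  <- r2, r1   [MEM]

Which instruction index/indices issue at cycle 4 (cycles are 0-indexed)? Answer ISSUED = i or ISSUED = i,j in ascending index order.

ISSUED = 7

c0: i0/i1 or or  pair
c1: i2 and  RAW+WAW r2
c2: i3/i4 xor beq  pair
c3: i5/i6 sub bne  pair
c4: i7 ld  no-port MEM/MEM
c5: i8 st  tail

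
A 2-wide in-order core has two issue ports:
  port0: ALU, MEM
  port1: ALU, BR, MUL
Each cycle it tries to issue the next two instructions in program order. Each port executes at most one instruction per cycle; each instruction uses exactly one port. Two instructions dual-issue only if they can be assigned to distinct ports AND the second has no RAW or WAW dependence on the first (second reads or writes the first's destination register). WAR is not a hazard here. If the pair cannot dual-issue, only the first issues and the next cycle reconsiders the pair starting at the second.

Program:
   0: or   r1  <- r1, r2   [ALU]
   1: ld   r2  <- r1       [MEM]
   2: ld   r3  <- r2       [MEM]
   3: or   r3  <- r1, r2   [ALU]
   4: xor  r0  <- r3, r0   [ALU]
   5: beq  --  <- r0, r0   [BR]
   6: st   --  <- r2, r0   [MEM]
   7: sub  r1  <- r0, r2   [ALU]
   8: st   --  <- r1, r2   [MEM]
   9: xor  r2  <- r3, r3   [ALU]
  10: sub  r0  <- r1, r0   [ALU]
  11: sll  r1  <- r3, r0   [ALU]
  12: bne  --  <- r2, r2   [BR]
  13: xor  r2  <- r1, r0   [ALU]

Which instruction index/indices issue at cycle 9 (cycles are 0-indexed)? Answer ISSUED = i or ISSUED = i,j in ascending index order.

ISSUED = 11,12

0. or @i0  | RAW r1
1. ld @i1  | no-port MEM/MEM
2. ld @i2  | WAW r3
3. or @i3  | RAW r3
4. xor @i4  | RAW r0
5. beq;st @i5&i6  | 2-wide
6. sub @i7  | RAW r1
7. st;xor @i8&i9  | 2-wide
8. sub @i10  | RAW r0
9. sll;bne @i11&i12  | 2-wide
10. xor @i13  | tail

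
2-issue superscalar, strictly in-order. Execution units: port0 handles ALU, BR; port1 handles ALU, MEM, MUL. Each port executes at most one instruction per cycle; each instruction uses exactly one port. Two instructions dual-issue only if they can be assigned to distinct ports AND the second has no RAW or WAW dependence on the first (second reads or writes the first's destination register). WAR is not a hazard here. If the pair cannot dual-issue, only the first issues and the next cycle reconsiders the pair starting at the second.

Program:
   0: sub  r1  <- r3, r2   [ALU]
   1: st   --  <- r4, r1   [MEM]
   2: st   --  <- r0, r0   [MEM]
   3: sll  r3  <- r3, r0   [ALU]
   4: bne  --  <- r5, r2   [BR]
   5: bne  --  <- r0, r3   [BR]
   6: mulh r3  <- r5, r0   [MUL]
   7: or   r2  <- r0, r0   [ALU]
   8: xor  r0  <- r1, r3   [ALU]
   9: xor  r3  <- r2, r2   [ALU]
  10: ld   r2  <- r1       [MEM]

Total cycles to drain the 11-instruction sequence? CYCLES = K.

CYCLES = 7

t=0 i0:sub.ALU ; RAW r1
t=1 i1:st.MEM ; no-port MEM/MEM
t=2 i2&i3:st.MEM;sll.ALU ; pair
t=3 i4:bne.BR ; no-port BR/BR
t=4 i5&i6:bne.BR;mulh.MUL ; pair
t=5 i7&i8:or.ALU;xor.ALU ; pair
t=6 i9&i10:xor.ALU;ld.MEM ; pair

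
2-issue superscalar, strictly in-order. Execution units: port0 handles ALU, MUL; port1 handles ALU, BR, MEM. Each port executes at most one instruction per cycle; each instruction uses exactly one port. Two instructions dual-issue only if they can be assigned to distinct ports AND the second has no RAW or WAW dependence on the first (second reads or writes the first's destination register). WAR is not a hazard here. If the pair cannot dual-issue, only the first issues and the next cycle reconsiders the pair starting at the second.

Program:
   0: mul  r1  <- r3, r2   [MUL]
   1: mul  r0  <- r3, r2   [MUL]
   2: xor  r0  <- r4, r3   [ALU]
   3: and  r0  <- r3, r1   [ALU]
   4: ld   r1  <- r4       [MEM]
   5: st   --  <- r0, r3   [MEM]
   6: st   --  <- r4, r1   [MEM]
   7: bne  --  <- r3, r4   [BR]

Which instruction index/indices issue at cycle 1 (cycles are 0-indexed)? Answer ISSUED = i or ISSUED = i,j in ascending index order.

  cy0 -> i0 (mul.MUL) no-port MUL/MUL
  cy1 -> i1 (mul.MUL) WAW r0
  cy2 -> i2 (xor.ALU) WAW r0
  cy3 -> i3,i4 (and.ALU/ld.MEM) dual
  cy4 -> i5 (st.MEM) no-port MEM/MEM
  cy5 -> i6 (st.MEM) no-port MEM/BR
  cy6 -> i7 (bne.BR) tail

ISSUED = 1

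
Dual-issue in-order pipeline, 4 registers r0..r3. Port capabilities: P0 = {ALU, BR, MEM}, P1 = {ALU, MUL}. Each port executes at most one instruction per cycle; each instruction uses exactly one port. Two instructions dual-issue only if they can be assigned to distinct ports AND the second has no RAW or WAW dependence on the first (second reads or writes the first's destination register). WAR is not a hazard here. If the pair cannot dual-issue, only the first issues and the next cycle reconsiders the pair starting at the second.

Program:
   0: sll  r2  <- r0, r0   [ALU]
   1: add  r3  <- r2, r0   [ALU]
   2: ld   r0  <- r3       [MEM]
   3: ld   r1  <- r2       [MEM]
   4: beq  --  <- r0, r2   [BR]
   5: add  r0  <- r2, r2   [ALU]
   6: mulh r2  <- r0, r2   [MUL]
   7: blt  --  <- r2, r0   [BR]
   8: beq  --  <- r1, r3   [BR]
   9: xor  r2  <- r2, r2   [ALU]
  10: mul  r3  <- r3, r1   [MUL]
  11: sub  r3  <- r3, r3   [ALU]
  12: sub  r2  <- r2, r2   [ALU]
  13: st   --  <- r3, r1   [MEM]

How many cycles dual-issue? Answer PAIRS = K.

PAIRS = 3

  cy0 -> i0 (sll) RAW r2
  cy1 -> i1 (add) RAW r3
  cy2 -> i2 (ld) no-port MEM/MEM
  cy3 -> i3 (ld) no-port MEM/BR
  cy4 -> i4+i5 (beq/add) 2-wide
  cy5 -> i6 (mulh) RAW r2
  cy6 -> i7 (blt) no-port BR/BR
  cy7 -> i8+i9 (beq/xor) 2-wide
  cy8 -> i10 (mul) RAW+WAW r3
  cy9 -> i11+i12 (sub/sub) 2-wide
  cy10 -> i13 (st) tail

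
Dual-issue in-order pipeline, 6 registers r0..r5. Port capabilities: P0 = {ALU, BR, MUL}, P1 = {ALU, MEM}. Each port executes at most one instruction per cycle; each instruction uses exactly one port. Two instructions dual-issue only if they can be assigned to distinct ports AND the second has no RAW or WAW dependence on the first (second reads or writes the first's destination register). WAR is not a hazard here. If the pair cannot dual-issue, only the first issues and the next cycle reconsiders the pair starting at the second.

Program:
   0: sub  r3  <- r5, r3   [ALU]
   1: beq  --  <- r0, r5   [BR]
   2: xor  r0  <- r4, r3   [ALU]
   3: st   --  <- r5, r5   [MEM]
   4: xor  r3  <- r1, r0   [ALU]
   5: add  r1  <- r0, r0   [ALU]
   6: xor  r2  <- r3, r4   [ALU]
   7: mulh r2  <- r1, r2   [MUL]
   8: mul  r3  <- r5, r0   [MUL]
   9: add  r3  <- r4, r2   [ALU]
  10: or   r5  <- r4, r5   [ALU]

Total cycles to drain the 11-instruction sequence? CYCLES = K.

#0 head=0: sub.ALU+beq.BR i0+i1 pair
#1 head=2: xor.ALU+st.MEM i2+i3 pair
#2 head=4: xor.ALU+add.ALU i4+i5 pair
#3 head=6: xor.ALU i6 RAW+WAW r2
#4 head=7: mulh.MUL i7 no-port MUL/MUL
#5 head=8: mul.MUL i8 WAW r3
#6 head=9: add.ALU+or.ALU i9+i10 pair

CYCLES = 7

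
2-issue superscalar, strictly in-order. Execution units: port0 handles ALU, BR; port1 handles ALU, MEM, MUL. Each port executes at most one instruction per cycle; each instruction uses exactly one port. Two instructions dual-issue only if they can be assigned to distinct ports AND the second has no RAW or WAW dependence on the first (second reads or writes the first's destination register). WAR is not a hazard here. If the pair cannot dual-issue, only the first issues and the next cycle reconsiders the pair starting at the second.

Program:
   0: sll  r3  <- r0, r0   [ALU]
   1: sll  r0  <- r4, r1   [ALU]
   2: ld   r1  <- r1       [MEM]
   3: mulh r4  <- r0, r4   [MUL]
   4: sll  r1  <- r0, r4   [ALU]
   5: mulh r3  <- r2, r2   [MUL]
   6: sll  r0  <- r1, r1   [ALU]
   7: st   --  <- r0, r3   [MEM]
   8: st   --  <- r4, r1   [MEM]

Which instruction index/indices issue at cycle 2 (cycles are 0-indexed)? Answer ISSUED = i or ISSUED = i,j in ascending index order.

t=0 i0/i1:sll.ALU/sll.ALU ; 2-wide
t=1 i2:ld.MEM ; no-port MEM/MUL
t=2 i3:mulh.MUL ; RAW r4
t=3 i4/i5:sll.ALU/mulh.MUL ; 2-wide
t=4 i6:sll.ALU ; RAW r0
t=5 i7:st.MEM ; no-port MEM/MEM
t=6 i8:st.MEM ; tail

ISSUED = 3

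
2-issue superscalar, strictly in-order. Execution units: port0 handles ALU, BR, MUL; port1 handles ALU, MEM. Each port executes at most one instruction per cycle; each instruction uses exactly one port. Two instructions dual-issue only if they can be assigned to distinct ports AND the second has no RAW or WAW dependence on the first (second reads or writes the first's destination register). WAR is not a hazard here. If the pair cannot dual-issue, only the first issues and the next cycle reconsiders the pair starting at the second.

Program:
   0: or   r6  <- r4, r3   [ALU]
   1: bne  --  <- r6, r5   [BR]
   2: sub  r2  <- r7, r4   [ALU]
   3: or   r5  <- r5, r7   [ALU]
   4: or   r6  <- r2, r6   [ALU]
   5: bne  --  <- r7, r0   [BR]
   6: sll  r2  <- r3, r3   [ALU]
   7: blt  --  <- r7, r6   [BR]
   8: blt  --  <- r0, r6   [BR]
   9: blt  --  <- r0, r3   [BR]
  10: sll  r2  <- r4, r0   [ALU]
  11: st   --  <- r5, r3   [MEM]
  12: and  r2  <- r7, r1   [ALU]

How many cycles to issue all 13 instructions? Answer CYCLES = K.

CYCLES = 8

0. or @i0  | RAW r6
1. bne/sub @i1,i2  | dual
2. or/or @i3,i4  | dual
3. bne/sll @i5,i6  | dual
4. blt @i7  | no-port BR/BR
5. blt @i8  | no-port BR/BR
6. blt/sll @i9,i10  | dual
7. st/and @i11,i12  | dual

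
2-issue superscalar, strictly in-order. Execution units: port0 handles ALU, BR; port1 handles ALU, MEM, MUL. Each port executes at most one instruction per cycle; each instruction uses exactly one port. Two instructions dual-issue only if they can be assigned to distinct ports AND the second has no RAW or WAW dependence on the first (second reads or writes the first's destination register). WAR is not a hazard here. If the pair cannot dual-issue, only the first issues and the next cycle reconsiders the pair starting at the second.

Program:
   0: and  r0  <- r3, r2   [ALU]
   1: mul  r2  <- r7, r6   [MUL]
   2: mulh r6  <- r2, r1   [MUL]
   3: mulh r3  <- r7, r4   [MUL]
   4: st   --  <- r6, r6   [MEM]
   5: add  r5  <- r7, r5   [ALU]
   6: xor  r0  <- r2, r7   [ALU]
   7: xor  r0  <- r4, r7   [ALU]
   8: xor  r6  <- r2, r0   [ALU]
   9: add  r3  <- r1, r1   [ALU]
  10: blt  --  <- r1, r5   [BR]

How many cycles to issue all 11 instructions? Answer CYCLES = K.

CYCLES = 8

t=0 i0/i1:and.ALU;mul.MUL ; pair
t=1 i2:mulh.MUL ; no-port MUL/MUL
t=2 i3:mulh.MUL ; no-port MUL/MEM
t=3 i4/i5:st.MEM;add.ALU ; pair
t=4 i6:xor.ALU ; WAW r0
t=5 i7:xor.ALU ; RAW r0
t=6 i8/i9:xor.ALU;add.ALU ; pair
t=7 i10:blt.BR ; tail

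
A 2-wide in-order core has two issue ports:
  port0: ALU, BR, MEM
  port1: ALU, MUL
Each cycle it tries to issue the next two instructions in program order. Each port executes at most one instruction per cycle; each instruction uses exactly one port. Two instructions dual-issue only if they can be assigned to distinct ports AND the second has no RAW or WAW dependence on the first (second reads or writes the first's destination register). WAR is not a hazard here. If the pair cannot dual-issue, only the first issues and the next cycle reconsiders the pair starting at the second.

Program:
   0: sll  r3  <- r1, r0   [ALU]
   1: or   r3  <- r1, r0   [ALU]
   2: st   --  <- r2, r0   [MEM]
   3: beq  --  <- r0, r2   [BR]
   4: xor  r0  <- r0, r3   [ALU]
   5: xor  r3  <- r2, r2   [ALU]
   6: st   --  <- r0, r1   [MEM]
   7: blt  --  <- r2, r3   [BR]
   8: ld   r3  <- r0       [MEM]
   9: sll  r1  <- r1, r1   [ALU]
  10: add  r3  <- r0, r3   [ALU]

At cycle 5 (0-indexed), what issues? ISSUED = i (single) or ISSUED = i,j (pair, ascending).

c0: i0 sll.ALU  WAW r3
c1: i1&i2 or.ALU st.MEM  2-wide
c2: i3&i4 beq.BR xor.ALU  2-wide
c3: i5&i6 xor.ALU st.MEM  2-wide
c4: i7 blt.BR  no-port BR/MEM
c5: i8&i9 ld.MEM sll.ALU  2-wide
c6: i10 add.ALU  tail

ISSUED = 8,9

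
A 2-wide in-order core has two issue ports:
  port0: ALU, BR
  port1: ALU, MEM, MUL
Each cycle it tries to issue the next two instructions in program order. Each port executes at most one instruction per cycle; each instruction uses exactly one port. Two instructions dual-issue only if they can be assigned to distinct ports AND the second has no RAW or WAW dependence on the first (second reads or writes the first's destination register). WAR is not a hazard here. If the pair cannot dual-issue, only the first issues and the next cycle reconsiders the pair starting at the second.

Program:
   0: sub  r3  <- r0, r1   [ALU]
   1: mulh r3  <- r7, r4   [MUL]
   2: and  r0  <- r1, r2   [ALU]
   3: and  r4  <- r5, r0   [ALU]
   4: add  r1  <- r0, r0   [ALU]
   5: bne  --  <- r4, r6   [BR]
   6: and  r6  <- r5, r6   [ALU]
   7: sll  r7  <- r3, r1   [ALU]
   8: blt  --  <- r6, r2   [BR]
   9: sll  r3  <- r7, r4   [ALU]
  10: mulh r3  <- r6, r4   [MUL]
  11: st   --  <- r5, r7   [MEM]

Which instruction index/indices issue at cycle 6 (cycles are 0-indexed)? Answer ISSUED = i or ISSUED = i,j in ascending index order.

#0 head=0: sub.ALU i0 WAW r3
#1 head=1: mulh.MUL;and.ALU i1/i2 dual
#2 head=3: and.ALU;add.ALU i3/i4 dual
#3 head=5: bne.BR;and.ALU i5/i6 dual
#4 head=7: sll.ALU;blt.BR i7/i8 dual
#5 head=9: sll.ALU i9 WAW r3
#6 head=10: mulh.MUL i10 no-port MUL/MEM
#7 head=11: st.MEM i11 tail

ISSUED = 10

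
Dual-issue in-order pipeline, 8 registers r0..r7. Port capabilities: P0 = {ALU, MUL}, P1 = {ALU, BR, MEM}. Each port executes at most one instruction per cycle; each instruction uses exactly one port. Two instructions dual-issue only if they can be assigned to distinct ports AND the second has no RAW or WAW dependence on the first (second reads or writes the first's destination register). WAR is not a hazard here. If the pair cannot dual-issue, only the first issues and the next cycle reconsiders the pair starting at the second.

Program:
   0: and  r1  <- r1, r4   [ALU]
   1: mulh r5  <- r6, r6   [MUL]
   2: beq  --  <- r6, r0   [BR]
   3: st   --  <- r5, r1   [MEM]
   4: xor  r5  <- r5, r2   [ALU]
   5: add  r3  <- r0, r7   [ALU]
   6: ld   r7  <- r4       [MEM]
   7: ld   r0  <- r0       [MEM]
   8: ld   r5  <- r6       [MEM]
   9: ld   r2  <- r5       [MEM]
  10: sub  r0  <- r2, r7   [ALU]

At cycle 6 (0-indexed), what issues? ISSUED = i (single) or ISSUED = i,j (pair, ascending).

ISSUED = 9

[0] i0/i1  and mulh  -- pair
[1] i2  beq  -- no-port BR/MEM
[2] i3/i4  st xor  -- pair
[3] i5/i6  add ld  -- pair
[4] i7  ld  -- no-port MEM/MEM
[5] i8  ld  -- no-port MEM/MEM
[6] i9  ld  -- RAW r2
[7] i10  sub  -- tail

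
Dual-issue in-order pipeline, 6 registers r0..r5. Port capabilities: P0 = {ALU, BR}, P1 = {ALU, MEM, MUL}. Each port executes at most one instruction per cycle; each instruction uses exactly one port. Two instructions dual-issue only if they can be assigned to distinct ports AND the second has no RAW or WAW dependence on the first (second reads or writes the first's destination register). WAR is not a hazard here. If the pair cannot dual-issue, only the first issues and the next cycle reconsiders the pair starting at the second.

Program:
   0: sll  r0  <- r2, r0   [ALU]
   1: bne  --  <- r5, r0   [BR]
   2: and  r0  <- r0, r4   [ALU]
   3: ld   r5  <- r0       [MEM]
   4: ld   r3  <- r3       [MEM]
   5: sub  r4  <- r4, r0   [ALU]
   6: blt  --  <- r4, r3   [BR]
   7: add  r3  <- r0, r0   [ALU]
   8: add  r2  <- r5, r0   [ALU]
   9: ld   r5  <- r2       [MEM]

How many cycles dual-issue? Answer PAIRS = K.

PAIRS = 3

[0] i0  sll.ALU  -- RAW r0
[1] i1/i2  bne.BR/and.ALU  -- 2-wide
[2] i3  ld.MEM  -- no-port MEM/MEM
[3] i4/i5  ld.MEM/sub.ALU  -- 2-wide
[4] i6/i7  blt.BR/add.ALU  -- 2-wide
[5] i8  add.ALU  -- RAW r2
[6] i9  ld.MEM  -- tail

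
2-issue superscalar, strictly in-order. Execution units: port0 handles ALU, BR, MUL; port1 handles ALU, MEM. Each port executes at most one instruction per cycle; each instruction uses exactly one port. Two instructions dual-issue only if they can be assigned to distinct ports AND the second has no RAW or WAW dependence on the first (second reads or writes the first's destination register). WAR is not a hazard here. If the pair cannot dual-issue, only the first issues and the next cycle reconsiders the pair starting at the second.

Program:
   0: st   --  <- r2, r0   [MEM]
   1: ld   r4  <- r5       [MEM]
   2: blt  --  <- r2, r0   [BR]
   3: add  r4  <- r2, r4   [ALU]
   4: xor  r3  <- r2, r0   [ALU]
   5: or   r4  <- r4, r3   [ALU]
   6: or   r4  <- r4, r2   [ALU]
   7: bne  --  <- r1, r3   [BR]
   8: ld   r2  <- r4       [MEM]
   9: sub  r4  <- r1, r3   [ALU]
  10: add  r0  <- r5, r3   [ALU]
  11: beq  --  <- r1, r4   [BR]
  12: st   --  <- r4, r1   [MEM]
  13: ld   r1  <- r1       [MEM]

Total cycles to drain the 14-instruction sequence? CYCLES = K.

0. st.MEM @i0  | no-port MEM/MEM
1. ld.MEM blt.BR @i1/i2  | 2-wide
2. add.ALU xor.ALU @i3/i4  | 2-wide
3. or.ALU @i5  | RAW+WAW r4
4. or.ALU bne.BR @i6/i7  | 2-wide
5. ld.MEM sub.ALU @i8/i9  | 2-wide
6. add.ALU beq.BR @i10/i11  | 2-wide
7. st.MEM @i12  | no-port MEM/MEM
8. ld.MEM @i13  | tail

CYCLES = 9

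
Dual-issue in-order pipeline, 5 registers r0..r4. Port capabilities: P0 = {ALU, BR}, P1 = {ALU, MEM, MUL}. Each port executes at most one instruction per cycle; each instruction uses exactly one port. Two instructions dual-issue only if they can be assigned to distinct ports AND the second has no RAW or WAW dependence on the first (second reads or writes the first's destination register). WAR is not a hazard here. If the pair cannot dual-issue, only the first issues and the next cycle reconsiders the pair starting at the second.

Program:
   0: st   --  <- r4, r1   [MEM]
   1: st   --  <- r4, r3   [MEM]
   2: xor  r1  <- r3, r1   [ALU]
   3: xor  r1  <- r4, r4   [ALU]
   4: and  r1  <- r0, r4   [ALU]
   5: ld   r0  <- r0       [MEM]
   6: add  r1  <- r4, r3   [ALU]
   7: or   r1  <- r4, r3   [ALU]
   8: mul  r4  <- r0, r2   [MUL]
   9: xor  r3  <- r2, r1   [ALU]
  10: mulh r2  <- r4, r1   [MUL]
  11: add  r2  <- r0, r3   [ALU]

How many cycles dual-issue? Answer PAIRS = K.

  cy0 -> i0 (st) no-port MEM/MEM
  cy1 -> i1/i2 (st+xor) pair
  cy2 -> i3 (xor) WAW r1
  cy3 -> i4/i5 (and+ld) pair
  cy4 -> i6 (add) WAW r1
  cy5 -> i7/i8 (or+mul) pair
  cy6 -> i9/i10 (xor+mulh) pair
  cy7 -> i11 (add) tail

PAIRS = 4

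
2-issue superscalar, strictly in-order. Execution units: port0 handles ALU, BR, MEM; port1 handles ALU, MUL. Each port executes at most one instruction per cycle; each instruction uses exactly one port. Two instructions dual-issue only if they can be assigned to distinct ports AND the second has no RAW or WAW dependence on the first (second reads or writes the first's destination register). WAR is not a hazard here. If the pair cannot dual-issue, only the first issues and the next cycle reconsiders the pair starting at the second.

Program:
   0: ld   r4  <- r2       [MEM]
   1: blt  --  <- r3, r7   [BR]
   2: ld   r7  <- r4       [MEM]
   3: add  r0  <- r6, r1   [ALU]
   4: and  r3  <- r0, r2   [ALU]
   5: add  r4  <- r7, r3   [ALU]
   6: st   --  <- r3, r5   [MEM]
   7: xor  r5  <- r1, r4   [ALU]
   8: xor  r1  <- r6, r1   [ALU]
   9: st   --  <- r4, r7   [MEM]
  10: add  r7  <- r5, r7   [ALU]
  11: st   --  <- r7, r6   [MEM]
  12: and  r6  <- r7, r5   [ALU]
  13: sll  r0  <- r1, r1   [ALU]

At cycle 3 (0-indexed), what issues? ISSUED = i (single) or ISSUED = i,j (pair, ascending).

ISSUED = 4

[0] i0  ld  -- no-port MEM/BR
[1] i1  blt  -- no-port BR/MEM
[2] i2+i3  ld add  -- pair
[3] i4  and  -- RAW r3
[4] i5+i6  add st  -- pair
[5] i7+i8  xor xor  -- pair
[6] i9+i10  st add  -- pair
[7] i11+i12  st and  -- pair
[8] i13  sll  -- tail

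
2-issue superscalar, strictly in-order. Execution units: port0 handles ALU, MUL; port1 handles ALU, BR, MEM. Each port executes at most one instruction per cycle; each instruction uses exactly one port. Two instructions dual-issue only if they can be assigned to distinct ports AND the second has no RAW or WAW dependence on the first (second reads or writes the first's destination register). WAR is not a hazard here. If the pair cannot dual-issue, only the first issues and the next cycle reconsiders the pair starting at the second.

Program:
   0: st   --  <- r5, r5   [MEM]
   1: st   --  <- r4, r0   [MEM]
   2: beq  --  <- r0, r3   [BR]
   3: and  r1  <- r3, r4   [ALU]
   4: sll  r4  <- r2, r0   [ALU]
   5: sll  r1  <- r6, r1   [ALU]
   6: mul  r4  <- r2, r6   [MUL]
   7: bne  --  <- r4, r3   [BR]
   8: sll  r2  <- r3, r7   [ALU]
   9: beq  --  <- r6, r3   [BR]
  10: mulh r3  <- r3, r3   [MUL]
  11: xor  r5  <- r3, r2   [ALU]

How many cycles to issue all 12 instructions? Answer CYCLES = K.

CYCLES = 8

#0 head=0: st.MEM i0 no-port MEM/MEM
#1 head=1: st.MEM i1 no-port MEM/BR
#2 head=2: beq.BR and.ALU i2,i3 2-wide
#3 head=4: sll.ALU sll.ALU i4,i5 2-wide
#4 head=6: mul.MUL i6 RAW r4
#5 head=7: bne.BR sll.ALU i7,i8 2-wide
#6 head=9: beq.BR mulh.MUL i9,i10 2-wide
#7 head=11: xor.ALU i11 tail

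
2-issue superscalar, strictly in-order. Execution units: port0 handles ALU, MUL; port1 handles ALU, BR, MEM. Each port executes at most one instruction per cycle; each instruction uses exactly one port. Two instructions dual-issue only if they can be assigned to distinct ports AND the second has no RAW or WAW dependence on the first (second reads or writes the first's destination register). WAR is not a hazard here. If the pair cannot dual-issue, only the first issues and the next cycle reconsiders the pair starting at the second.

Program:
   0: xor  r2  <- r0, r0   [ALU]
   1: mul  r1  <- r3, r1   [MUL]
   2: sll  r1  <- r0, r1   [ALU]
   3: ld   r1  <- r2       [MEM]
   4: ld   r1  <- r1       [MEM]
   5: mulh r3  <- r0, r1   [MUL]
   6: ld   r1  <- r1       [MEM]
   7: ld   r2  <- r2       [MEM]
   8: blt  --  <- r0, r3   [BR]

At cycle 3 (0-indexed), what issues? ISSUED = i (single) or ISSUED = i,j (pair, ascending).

c0: i0/i1 xor.ALU;mul.MUL  2-wide
c1: i2 sll.ALU  WAW r1
c2: i3 ld.MEM  no-port MEM/MEM
c3: i4 ld.MEM  RAW r1
c4: i5/i6 mulh.MUL;ld.MEM  2-wide
c5: i7 ld.MEM  no-port MEM/BR
c6: i8 blt.BR  tail

ISSUED = 4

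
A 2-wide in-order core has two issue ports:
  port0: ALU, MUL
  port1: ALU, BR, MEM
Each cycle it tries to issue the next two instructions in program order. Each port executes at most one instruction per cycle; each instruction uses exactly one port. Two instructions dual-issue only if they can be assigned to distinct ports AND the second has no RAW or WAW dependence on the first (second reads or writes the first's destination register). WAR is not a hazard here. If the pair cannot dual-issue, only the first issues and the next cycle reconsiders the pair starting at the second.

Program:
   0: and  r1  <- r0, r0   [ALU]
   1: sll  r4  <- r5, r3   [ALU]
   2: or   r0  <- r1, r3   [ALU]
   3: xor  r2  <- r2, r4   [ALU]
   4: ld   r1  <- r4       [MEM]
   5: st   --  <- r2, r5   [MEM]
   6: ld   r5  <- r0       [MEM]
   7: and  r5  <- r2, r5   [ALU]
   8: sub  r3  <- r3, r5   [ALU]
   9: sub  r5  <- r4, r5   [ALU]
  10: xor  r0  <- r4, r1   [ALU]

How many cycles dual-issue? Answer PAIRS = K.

PAIRS = 3

#0 head=0: and.ALU;sll.ALU i0,i1 2-wide
#1 head=2: or.ALU;xor.ALU i2,i3 2-wide
#2 head=4: ld.MEM i4 no-port MEM/MEM
#3 head=5: st.MEM i5 no-port MEM/MEM
#4 head=6: ld.MEM i6 RAW+WAW r5
#5 head=7: and.ALU i7 RAW r5
#6 head=8: sub.ALU;sub.ALU i8,i9 2-wide
#7 head=10: xor.ALU i10 tail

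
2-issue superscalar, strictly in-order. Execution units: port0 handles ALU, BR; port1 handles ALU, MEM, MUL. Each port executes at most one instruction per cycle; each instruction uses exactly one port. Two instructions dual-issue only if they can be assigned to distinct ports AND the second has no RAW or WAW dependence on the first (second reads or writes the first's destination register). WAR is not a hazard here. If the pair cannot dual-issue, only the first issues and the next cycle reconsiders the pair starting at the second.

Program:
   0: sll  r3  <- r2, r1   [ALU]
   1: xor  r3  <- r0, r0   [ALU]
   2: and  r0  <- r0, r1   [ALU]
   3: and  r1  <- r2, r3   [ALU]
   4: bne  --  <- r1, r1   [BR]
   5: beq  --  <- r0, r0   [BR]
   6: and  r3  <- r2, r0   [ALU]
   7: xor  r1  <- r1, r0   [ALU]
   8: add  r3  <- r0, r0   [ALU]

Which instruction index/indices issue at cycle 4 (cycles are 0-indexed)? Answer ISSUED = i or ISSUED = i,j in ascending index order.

ISSUED = 5,6

t=0 i0:sll ; WAW r3
t=1 i1+i2:xor+and ; dual
t=2 i3:and ; RAW r1
t=3 i4:bne ; no-port BR/BR
t=4 i5+i6:beq+and ; dual
t=5 i7+i8:xor+add ; dual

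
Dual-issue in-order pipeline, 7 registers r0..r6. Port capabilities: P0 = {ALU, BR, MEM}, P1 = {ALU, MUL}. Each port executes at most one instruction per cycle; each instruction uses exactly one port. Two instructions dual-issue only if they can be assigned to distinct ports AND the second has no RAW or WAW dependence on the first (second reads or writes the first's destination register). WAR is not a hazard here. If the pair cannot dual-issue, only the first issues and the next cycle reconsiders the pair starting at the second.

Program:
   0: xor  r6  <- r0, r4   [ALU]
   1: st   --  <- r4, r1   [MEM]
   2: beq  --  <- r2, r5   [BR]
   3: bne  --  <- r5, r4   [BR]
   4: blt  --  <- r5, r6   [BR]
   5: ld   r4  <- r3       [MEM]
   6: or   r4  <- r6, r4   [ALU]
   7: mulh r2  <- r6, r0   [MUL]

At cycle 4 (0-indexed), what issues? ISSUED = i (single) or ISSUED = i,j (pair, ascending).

t=0 i0+i1:xor/st ; 2-wide
t=1 i2:beq ; no-port BR/BR
t=2 i3:bne ; no-port BR/BR
t=3 i4:blt ; no-port BR/MEM
t=4 i5:ld ; RAW+WAW r4
t=5 i6+i7:or/mulh ; 2-wide

ISSUED = 5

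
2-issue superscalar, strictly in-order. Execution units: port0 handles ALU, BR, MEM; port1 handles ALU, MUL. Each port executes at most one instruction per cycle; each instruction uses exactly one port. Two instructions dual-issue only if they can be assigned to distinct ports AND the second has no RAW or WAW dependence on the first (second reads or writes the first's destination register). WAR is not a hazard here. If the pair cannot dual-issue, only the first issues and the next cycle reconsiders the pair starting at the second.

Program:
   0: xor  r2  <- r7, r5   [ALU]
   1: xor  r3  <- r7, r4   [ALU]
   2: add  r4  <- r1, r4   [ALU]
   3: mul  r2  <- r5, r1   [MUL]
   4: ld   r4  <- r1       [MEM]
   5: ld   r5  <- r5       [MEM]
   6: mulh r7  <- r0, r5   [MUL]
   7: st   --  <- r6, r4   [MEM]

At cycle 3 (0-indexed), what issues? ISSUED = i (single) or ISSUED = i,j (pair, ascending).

ISSUED = 5

c0: i0,i1 xor xor  2-wide
c1: i2,i3 add mul  2-wide
c2: i4 ld  no-port MEM/MEM
c3: i5 ld  RAW r5
c4: i6,i7 mulh st  2-wide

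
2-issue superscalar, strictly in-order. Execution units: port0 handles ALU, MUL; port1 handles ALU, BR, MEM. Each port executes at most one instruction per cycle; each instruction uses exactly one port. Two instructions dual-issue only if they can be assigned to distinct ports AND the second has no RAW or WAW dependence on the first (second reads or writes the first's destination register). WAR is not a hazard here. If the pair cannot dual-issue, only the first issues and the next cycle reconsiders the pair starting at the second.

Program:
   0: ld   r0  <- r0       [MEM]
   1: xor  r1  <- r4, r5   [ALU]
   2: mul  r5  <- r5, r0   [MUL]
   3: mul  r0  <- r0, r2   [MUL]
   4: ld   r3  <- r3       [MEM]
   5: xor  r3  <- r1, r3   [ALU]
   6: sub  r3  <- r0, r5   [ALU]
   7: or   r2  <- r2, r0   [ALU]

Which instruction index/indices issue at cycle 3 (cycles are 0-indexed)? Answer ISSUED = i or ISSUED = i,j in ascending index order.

ISSUED = 5

[0] i0&i1  ld+xor  -- pair
[1] i2  mul  -- no-port MUL/MUL
[2] i3&i4  mul+ld  -- pair
[3] i5  xor  -- WAW r3
[4] i6&i7  sub+or  -- pair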